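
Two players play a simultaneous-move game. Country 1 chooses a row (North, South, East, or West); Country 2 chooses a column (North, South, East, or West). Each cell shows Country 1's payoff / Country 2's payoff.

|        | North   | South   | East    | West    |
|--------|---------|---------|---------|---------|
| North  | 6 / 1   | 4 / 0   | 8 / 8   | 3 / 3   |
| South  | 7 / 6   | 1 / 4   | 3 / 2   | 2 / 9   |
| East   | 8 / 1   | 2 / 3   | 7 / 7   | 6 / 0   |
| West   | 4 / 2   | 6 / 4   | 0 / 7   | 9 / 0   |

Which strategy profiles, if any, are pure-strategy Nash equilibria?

(North, East)

A profile is a Nash equilibrium when each player is best-responding to the other.
Country 1's best responses — vs North: East (payoff 8); vs South: West (payoff 6); vs East: North (payoff 8); vs West: West (payoff 9).
Country 2's best responses — vs North: East (payoff 8); vs South: West (payoff 9); vs East: East (payoff 7); vs West: East (payoff 7).
The only mutual best response is (North, East); neither player gains by switching there.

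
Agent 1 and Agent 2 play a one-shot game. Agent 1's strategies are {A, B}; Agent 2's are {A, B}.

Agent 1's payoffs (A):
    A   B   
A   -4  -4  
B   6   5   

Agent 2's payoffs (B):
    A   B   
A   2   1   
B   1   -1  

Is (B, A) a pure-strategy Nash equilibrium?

Yes

Holding Agent 2 at A: Agent 1 gets 6 from B, versus -4 from A. No profitable deviation for Agent 1.
Holding Agent 1 at B: Agent 2 gets 1 from A, versus -1 from B. No profitable deviation for Agent 2 either.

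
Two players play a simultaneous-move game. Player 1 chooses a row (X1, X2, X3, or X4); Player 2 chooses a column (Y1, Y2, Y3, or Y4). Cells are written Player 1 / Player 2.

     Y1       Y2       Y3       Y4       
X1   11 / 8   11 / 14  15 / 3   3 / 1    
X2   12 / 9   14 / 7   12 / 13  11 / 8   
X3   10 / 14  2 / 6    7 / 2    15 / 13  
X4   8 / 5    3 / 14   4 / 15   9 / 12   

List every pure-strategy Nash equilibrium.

A profile is a Nash equilibrium when each player is best-responding to the other.
Player 1's best responses — vs Y1: X2 (payoff 12); vs Y2: X2 (payoff 14); vs Y3: X1 (payoff 15); vs Y4: X3 (payoff 15).
Player 2's best responses — vs X1: Y2 (payoff 14); vs X2: Y3 (payoff 13); vs X3: Y1 (payoff 14); vs X4: Y3 (payoff 15).
No cell has both players best-responding. For instance, Player 1's best reply to Y3 is X1, but against X1 Player 2 prefers Y2 over Y3.

No pure-strategy Nash equilibrium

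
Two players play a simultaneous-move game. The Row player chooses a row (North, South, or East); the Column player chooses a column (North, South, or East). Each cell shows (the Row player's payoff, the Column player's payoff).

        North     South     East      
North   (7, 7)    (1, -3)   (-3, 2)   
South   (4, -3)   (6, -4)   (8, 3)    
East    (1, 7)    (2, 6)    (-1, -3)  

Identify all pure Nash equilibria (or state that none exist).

(North, North) and (South, East)

A profile is a Nash equilibrium when each player is best-responding to the other.
The Row player's best responses — vs North: North (payoff 7); vs South: South (payoff 6); vs East: South (payoff 8).
The Column player's best responses — vs North: North (payoff 7); vs South: East (payoff 3); vs East: North (payoff 7).
Mutual best responses occur at (North, North) and (South, East); at each, neither player gains by switching.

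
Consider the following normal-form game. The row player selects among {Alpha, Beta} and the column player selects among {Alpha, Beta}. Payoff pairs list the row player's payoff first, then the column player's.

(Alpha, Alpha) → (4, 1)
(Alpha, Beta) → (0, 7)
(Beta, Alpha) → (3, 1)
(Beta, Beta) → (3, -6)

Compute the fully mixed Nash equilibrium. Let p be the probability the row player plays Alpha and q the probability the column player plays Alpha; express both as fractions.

p = 7/13, q = 3/4

In a mixed NE each player is indifferent between their pure strategies, so the opponent's mix sets the indifference.
The column player indifferent between Alpha and Beta: p·1 + (1−p)·1 = p·7 + (1−p)·(-6) ⟹ 1 + 0p = (-6) + 13p ⟹ p = 7/13.
The row player indifferent between Alpha and Beta: q·4 + (1−q)·0 = q·3 + (1−q)·3 ⟹ 0 + 4q = 3 + 0q ⟹ q = 3/4.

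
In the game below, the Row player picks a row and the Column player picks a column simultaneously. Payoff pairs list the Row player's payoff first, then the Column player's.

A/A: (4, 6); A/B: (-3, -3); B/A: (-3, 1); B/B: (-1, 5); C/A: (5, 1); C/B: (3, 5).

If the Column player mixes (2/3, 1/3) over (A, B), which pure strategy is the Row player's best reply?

C

Compute the Row player's expected payoff from each pure strategy against the given mix.
A: (2/3)·4 + (1/3)·(-3) = 5/3
B: (2/3)·(-3) + (1/3)·(-1) = -7/3
C: (2/3)·5 + (1/3)·3 = 13/3
Highest expected payoff is 13/3, from C.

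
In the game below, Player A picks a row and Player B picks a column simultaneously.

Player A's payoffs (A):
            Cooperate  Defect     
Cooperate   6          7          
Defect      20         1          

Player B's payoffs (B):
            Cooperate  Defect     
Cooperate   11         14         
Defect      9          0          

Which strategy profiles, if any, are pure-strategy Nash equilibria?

Check mutual best responses: a cell is a NE iff neither player can gain by unilaterally deviating.
Player A's best responses — vs Cooperate: Defect (payoff 20); vs Defect: Cooperate (payoff 7).
Player B's best responses — vs Cooperate: Defect (payoff 14); vs Defect: Cooperate (payoff 9).
Mutual best responses occur at (Cooperate, Defect) and (Defect, Cooperate); at each, neither player gains by switching.

(Cooperate, Defect) and (Defect, Cooperate)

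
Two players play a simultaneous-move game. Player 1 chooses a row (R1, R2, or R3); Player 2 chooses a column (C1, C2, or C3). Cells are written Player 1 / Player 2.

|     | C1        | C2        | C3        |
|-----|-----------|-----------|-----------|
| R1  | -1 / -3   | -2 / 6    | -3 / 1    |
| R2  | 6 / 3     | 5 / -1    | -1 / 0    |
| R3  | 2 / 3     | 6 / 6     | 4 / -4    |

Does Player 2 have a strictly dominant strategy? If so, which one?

Check whether one of Player 2's strategies beats all alternatives regardless of what the opponent does.
C1 is not dominant: against R1, C2 gives 6 > -3.
C2 is not dominant: against R2, C1 gives 3 > -1.
C3 is not dominant: against R1, C2 gives 6 > 1.
No single strategy is best against every opponent action.

No strictly dominant strategy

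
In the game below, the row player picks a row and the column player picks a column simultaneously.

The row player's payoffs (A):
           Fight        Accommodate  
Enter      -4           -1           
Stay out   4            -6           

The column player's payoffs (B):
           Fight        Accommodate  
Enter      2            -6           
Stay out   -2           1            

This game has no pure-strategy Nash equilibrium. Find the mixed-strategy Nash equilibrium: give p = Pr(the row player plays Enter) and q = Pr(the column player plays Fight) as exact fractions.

p = 3/11, q = 5/13

Each player's mixing probability is pinned down by making the *other* player indifferent.
The column player indifferent between Fight and Accommodate: p·2 + (1−p)·(-2) = p·(-6) + (1−p)·1 ⟹ (-2) + 4p = 1 + (-7)p ⟹ p = 3/11.
The row player indifferent between Enter and Stay out: q·(-4) + (1−q)·(-1) = q·4 + (1−q)·(-6) ⟹ (-1) + (-3)q = (-6) + 10q ⟹ q = 5/13.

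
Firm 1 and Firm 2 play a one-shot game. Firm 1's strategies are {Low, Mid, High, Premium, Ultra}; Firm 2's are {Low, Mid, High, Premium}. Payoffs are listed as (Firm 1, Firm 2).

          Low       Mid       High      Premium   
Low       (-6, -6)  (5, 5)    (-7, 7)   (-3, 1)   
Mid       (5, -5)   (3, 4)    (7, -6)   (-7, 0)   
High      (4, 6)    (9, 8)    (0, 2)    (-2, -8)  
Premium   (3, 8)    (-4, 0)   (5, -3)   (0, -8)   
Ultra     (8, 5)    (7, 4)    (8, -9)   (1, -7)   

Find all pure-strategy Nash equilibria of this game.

Check mutual best responses: a cell is a NE iff neither player can gain by unilaterally deviating.
Firm 1's best responses — vs Low: Ultra (payoff 8); vs Mid: High (payoff 9); vs High: Ultra (payoff 8); vs Premium: Ultra (payoff 1).
Firm 2's best responses — vs Low: High (payoff 7); vs Mid: Mid (payoff 4); vs High: Mid (payoff 8); vs Premium: Low (payoff 8); vs Ultra: Low (payoff 5).
Mutual best responses occur at (High, Mid) and (Ultra, Low); at each, neither player gains by switching.

(High, Mid) and (Ultra, Low)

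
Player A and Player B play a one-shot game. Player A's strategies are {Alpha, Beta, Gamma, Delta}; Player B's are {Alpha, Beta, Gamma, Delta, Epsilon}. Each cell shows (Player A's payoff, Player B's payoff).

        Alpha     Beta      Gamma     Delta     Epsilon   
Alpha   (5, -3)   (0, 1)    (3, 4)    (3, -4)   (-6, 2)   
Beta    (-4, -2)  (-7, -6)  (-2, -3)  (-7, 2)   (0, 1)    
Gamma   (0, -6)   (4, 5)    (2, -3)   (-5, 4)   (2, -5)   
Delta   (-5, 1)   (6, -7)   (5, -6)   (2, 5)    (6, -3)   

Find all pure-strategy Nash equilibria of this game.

Check mutual best responses: a cell is a NE iff neither player can gain by unilaterally deviating.
Player A's best responses — vs Alpha: Alpha (payoff 5); vs Beta: Delta (payoff 6); vs Gamma: Delta (payoff 5); vs Delta: Alpha (payoff 3); vs Epsilon: Delta (payoff 6).
Player B's best responses — vs Alpha: Gamma (payoff 4); vs Beta: Delta (payoff 2); vs Gamma: Beta (payoff 5); vs Delta: Delta (payoff 5).
No cell has both players best-responding. For instance, Player A's best reply to Beta is Delta, but against Delta Player B prefers Delta over Beta.

There is no pure-strategy Nash equilibrium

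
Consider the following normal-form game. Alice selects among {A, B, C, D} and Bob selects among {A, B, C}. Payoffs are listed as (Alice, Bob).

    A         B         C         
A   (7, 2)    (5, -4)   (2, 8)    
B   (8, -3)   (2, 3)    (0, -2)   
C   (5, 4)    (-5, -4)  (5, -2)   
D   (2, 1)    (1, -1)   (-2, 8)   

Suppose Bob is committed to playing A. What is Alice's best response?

With Bob fixed at A, Alice's payoffs are: A → 7, B → 8, C → 5, D → 2.
The maximum is 8, achieved by B.

B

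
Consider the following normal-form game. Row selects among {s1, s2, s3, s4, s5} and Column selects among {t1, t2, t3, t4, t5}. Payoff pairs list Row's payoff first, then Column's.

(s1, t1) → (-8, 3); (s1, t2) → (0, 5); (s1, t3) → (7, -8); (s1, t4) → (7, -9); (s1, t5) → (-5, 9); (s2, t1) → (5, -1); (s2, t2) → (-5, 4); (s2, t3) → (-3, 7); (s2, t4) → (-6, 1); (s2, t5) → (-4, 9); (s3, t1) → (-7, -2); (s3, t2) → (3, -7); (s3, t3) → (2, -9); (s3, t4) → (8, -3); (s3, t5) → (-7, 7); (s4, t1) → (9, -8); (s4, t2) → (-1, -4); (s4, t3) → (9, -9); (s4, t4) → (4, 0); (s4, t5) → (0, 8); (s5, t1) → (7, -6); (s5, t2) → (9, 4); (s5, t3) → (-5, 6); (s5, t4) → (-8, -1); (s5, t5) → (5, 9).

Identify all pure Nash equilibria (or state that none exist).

(s5, t5)

A profile is a Nash equilibrium when each player is best-responding to the other.
Row's best responses — vs t1: s4 (payoff 9); vs t2: s5 (payoff 9); vs t3: s4 (payoff 9); vs t4: s3 (payoff 8); vs t5: s5 (payoff 5).
Column's best responses — vs s1: t5 (payoff 9); vs s2: t5 (payoff 9); vs s3: t5 (payoff 7); vs s4: t5 (payoff 8); vs s5: t5 (payoff 9).
The only mutual best response is (s5, t5); neither player gains by switching there.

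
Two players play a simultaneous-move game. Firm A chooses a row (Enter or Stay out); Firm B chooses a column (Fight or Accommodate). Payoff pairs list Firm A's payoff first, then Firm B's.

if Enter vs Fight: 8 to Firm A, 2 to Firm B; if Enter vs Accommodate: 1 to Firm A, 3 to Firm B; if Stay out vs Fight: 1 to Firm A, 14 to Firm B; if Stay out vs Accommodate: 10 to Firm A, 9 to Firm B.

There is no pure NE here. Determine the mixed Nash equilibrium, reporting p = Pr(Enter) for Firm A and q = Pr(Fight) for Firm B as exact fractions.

p = 5/6, q = 9/16

In a mixed NE each player is indifferent between their pure strategies, so the opponent's mix sets the indifference.
Firm B indifferent between Fight and Accommodate: p·2 + (1−p)·14 = p·3 + (1−p)·9 ⟹ 14 + (-12)p = 9 + (-6)p ⟹ p = 5/6.
Firm A indifferent between Enter and Stay out: q·8 + (1−q)·1 = q·1 + (1−q)·10 ⟹ 1 + 7q = 10 + (-9)q ⟹ q = 9/16.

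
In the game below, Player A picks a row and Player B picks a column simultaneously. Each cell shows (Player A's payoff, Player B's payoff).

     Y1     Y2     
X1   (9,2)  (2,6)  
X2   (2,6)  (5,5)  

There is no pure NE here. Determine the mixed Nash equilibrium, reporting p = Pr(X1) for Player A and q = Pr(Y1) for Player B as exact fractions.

p = 1/5, q = 3/10

In a mixed NE each player is indifferent between their pure strategies, so the opponent's mix sets the indifference.
Player B indifferent between Y1 and Y2: p·2 + (1−p)·6 = p·6 + (1−p)·5 ⟹ 6 + (-4)p = 5 + 1p ⟹ p = 1/5.
Player A indifferent between X1 and X2: q·9 + (1−q)·2 = q·2 + (1−q)·5 ⟹ 2 + 7q = 5 + (-3)q ⟹ q = 3/10.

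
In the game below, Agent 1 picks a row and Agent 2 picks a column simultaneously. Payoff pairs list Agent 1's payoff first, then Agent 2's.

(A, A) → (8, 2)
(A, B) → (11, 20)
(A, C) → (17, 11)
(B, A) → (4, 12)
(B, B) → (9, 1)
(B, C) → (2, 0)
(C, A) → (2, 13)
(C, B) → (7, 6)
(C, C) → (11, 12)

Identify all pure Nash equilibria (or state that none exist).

(A, B)

A profile is a Nash equilibrium when each player is best-responding to the other.
Agent 1's best responses — vs A: A (payoff 8); vs B: A (payoff 11); vs C: A (payoff 17).
Agent 2's best responses — vs A: B (payoff 20); vs B: A (payoff 12); vs C: A (payoff 13).
The only mutual best response is (A, B); neither player gains by switching there.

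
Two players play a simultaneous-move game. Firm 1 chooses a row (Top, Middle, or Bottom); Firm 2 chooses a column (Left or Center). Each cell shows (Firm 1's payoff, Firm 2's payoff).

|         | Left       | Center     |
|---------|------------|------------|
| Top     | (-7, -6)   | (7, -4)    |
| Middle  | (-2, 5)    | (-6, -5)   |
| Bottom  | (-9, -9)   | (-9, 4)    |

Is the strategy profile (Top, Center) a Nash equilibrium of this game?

Yes

Holding Firm 2 at Center: Firm 1 gets 7 from Top, versus -6 from Middle, -9 from Bottom. No profitable deviation for Firm 1.
Holding Firm 1 at Top: Firm 2 gets -4 from Center, versus -6 from Left. No profitable deviation for Firm 2 either.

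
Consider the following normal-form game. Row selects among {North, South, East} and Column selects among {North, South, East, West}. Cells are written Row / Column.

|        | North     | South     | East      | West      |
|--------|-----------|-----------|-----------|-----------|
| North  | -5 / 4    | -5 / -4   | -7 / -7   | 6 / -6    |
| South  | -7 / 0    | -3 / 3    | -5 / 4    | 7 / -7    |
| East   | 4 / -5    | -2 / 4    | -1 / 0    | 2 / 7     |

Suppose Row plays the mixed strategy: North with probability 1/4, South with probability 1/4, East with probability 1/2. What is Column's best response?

Column's best reply maximizes expected payoff against the mix.
North: (1/4)·4 + (1/4)·0 + (1/2)·(-5) = -3/2
South: (1/4)·(-4) + (1/4)·3 + (1/2)·4 = 7/4
East: (1/4)·(-7) + (1/4)·4 + (1/2)·0 = -3/4
West: (1/4)·(-6) + (1/4)·(-7) + (1/2)·7 = 1/4
Highest expected payoff is 7/4, from South.

South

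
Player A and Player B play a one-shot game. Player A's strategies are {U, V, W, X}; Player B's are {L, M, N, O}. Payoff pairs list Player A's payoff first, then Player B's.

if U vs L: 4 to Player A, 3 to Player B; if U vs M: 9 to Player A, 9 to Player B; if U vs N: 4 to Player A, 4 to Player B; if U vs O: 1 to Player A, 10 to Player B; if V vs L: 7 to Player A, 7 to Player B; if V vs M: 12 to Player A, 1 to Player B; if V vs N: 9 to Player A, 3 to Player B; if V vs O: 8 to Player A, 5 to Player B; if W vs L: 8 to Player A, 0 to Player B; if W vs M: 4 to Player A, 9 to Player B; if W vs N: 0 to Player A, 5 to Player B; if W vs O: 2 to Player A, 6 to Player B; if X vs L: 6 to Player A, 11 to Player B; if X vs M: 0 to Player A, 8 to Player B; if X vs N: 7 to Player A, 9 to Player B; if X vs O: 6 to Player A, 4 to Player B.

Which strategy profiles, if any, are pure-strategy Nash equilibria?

No pure-strategy Nash equilibrium

Find each player's best response to every opponent strategy; NE are the intersections.
Player A's best responses — vs L: W (payoff 8); vs M: V (payoff 12); vs N: V (payoff 9); vs O: V (payoff 8).
Player B's best responses — vs U: O (payoff 10); vs V: L (payoff 7); vs W: M (payoff 9); vs X: L (payoff 11).
No cell has both players best-responding. For instance, Player A's best reply to N is V, but against V Player B prefers L over N.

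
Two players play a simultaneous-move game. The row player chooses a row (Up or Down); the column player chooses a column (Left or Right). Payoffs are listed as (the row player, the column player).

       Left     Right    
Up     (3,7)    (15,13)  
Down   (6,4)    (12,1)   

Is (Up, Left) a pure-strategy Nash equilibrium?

Holding the column player at Left: the row player gets 3 from Up but could get 6 by switching to Down. The row player has a profitable deviation.

No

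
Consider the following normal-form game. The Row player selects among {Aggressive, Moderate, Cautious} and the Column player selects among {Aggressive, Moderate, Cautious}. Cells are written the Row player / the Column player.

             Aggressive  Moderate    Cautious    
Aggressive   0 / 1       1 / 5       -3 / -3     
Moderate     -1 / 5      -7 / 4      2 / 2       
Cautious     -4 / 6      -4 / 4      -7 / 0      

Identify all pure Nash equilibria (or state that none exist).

Check mutual best responses: a cell is a NE iff neither player can gain by unilaterally deviating.
The Row player's best responses — vs Aggressive: Aggressive (payoff 0); vs Moderate: Aggressive (payoff 1); vs Cautious: Moderate (payoff 2).
The Column player's best responses — vs Aggressive: Moderate (payoff 5); vs Moderate: Aggressive (payoff 5); vs Cautious: Aggressive (payoff 6).
The only mutual best response is (Aggressive, Moderate); neither player gains by switching there.

(Aggressive, Moderate)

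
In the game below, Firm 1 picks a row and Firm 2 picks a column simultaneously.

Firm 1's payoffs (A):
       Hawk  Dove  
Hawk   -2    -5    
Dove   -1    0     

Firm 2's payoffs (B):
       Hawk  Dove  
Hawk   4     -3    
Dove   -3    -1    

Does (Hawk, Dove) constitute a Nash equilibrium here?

Holding Firm 2 at Dove: Firm 1 gets -5 from Hawk but could get 0 by switching to Dove. Firm 1 has a profitable deviation.

No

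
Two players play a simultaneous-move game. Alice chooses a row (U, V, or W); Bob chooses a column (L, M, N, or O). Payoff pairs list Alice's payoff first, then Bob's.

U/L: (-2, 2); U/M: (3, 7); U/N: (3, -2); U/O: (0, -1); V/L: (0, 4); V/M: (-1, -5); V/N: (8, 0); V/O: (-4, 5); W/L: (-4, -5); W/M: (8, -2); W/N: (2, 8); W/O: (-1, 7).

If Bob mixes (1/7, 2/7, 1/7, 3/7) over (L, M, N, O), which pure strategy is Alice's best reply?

W

Alice's best reply maximizes expected payoff against the mix.
U: (1/7)·(-2) + (2/7)·3 + (1/7)·3 + (3/7)·0 = 1
V: (1/7)·0 + (2/7)·(-1) + (1/7)·8 + (3/7)·(-4) = -6/7
W: (1/7)·(-4) + (2/7)·8 + (1/7)·2 + (3/7)·(-1) = 11/7
Highest expected payoff is 11/7, from W.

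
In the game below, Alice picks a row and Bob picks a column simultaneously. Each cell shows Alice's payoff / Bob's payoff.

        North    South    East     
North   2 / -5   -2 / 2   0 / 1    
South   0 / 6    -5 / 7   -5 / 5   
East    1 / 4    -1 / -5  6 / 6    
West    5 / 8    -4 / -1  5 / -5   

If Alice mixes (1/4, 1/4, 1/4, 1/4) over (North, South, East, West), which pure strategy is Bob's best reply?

North

Compute Bob's expected payoff from each pure strategy against the given mix.
North: (1/4)·(-5) + (1/4)·6 + (1/4)·4 + (1/4)·8 = 13/4
South: (1/4)·2 + (1/4)·7 + (1/4)·(-5) + (1/4)·(-1) = 3/4
East: (1/4)·1 + (1/4)·5 + (1/4)·6 + (1/4)·(-5) = 7/4
Highest expected payoff is 13/4, from North.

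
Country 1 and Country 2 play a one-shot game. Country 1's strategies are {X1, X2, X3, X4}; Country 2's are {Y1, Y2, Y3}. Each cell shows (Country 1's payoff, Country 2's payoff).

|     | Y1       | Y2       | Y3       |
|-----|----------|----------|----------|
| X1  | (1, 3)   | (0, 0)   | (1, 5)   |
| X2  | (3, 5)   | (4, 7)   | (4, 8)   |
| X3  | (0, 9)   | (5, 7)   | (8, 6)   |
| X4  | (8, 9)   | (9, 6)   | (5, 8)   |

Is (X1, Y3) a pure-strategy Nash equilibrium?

No

Holding Country 2 at Y3: Country 1 gets 1 from X1 but could get 8 by switching to X3. Country 1 has a profitable deviation.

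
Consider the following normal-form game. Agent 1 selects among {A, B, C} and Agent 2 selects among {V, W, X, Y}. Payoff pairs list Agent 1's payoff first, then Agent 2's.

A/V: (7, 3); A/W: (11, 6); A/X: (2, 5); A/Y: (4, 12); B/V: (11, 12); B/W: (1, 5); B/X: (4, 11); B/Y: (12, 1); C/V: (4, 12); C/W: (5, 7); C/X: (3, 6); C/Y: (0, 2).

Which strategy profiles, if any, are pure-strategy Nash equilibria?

(B, V)

Check mutual best responses: a cell is a NE iff neither player can gain by unilaterally deviating.
Agent 1's best responses — vs V: B (payoff 11); vs W: A (payoff 11); vs X: B (payoff 4); vs Y: B (payoff 12).
Agent 2's best responses — vs A: Y (payoff 12); vs B: V (payoff 12); vs C: V (payoff 12).
The only mutual best response is (B, V); neither player gains by switching there.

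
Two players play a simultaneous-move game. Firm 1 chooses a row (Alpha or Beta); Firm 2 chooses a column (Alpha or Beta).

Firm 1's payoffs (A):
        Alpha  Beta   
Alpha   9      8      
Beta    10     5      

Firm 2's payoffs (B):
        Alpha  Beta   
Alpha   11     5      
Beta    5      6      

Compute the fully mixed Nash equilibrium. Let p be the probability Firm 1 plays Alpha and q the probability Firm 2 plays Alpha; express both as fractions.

Each player's mixing probability is pinned down by making the *other* player indifferent.
Firm 2 indifferent between Alpha and Beta: p·11 + (1−p)·5 = p·5 + (1−p)·6 ⟹ 5 + 6p = 6 + (-1)p ⟹ p = 1/7.
Firm 1 indifferent between Alpha and Beta: q·9 + (1−q)·8 = q·10 + (1−q)·5 ⟹ 8 + 1q = 5 + 5q ⟹ q = 3/4.

p = 1/7, q = 3/4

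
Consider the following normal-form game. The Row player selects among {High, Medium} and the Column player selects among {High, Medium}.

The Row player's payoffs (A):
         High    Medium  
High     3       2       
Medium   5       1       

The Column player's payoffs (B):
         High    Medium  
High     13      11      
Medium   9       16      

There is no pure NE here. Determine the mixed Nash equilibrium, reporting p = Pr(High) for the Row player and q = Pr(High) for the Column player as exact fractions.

p = 7/9, q = 1/3

In a mixed NE each player is indifferent between their pure strategies, so the opponent's mix sets the indifference.
The Column player indifferent between High and Medium: p·13 + (1−p)·9 = p·11 + (1−p)·16 ⟹ 9 + 4p = 16 + (-5)p ⟹ p = 7/9.
The Row player indifferent between High and Medium: q·3 + (1−q)·2 = q·5 + (1−q)·1 ⟹ 2 + 1q = 1 + 4q ⟹ q = 1/3.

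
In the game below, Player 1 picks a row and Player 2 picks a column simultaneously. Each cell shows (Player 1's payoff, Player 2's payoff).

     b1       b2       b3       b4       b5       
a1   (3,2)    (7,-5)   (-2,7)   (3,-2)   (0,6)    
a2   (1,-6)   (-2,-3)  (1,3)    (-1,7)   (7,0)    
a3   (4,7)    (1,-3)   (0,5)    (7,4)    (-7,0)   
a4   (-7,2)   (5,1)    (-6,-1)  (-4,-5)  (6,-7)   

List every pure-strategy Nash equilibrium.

Check mutual best responses: a cell is a NE iff neither player can gain by unilaterally deviating.
Player 1's best responses — vs b1: a3 (payoff 4); vs b2: a1 (payoff 7); vs b3: a2 (payoff 1); vs b4: a3 (payoff 7); vs b5: a2 (payoff 7).
Player 2's best responses — vs a1: b3 (payoff 7); vs a2: b4 (payoff 7); vs a3: b1 (payoff 7); vs a4: b1 (payoff 2).
The only mutual best response is (a3, b1); neither player gains by switching there.

(a3, b1)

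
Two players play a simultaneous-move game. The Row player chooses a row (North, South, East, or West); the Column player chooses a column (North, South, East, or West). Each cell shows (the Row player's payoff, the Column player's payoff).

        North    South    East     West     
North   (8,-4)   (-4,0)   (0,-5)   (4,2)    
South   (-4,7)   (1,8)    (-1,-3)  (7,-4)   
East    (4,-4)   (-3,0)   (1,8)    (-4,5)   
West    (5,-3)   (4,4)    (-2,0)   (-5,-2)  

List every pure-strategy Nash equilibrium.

A profile is a Nash equilibrium when each player is best-responding to the other.
The Row player's best responses — vs North: North (payoff 8); vs South: West (payoff 4); vs East: East (payoff 1); vs West: South (payoff 7).
The Column player's best responses — vs North: West (payoff 2); vs South: South (payoff 8); vs East: East (payoff 8); vs West: South (payoff 4).
Mutual best responses occur at (East, East) and (West, South); at each, neither player gains by switching.

(East, East) and (West, South)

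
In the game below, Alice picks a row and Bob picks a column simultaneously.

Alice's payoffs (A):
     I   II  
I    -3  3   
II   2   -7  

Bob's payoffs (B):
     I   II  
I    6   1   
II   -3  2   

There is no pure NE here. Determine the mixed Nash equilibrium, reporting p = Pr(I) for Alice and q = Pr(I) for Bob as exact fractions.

Each player's mixing probability is pinned down by making the *other* player indifferent.
Bob indifferent between I and II: p·6 + (1−p)·(-3) = p·1 + (1−p)·2 ⟹ (-3) + 9p = 2 + (-1)p ⟹ p = 1/2.
Alice indifferent between I and II: q·(-3) + (1−q)·3 = q·2 + (1−q)·(-7) ⟹ 3 + (-6)q = (-7) + 9q ⟹ q = 2/3.

p = 1/2, q = 2/3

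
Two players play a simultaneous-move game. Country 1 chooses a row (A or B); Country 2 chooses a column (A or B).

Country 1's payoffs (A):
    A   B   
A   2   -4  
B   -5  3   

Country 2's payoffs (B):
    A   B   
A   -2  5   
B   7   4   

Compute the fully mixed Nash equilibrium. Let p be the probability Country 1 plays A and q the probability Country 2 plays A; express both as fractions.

In a mixed NE each player is indifferent between their pure strategies, so the opponent's mix sets the indifference.
Country 2 indifferent between A and B: p·(-2) + (1−p)·7 = p·5 + (1−p)·4 ⟹ 7 + (-9)p = 4 + 1p ⟹ p = 3/10.
Country 1 indifferent between A and B: q·2 + (1−q)·(-4) = q·(-5) + (1−q)·3 ⟹ (-4) + 6q = 3 + (-8)q ⟹ q = 1/2.

p = 3/10, q = 1/2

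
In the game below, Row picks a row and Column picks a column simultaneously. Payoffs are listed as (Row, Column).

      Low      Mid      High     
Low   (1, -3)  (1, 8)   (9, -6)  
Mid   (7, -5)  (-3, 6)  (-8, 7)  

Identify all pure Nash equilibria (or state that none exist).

Check mutual best responses: a cell is a NE iff neither player can gain by unilaterally deviating.
Row's best responses — vs Low: Mid (payoff 7); vs Mid: Low (payoff 1); vs High: Low (payoff 9).
Column's best responses — vs Low: Mid (payoff 8); vs Mid: High (payoff 7).
The only mutual best response is (Low, Mid); neither player gains by switching there.

(Low, Mid)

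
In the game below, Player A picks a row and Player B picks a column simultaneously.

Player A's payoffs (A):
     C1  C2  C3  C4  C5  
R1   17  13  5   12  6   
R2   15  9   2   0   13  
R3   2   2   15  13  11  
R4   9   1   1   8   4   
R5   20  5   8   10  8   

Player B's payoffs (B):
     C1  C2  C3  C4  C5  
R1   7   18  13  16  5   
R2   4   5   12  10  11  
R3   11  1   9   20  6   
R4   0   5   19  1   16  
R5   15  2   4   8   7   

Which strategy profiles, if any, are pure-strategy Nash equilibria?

(R1, C2), (R3, C4), and (R5, C1)

Find each player's best response to every opponent strategy; NE are the intersections.
Player A's best responses — vs C1: R5 (payoff 20); vs C2: R1 (payoff 13); vs C3: R3 (payoff 15); vs C4: R3 (payoff 13); vs C5: R2 (payoff 13).
Player B's best responses — vs R1: C2 (payoff 18); vs R2: C3 (payoff 12); vs R3: C4 (payoff 20); vs R4: C3 (payoff 19); vs R5: C1 (payoff 15).
Mutual best responses occur at (R1, C2), (R3, C4), and (R5, C1); at each, neither player gains by switching.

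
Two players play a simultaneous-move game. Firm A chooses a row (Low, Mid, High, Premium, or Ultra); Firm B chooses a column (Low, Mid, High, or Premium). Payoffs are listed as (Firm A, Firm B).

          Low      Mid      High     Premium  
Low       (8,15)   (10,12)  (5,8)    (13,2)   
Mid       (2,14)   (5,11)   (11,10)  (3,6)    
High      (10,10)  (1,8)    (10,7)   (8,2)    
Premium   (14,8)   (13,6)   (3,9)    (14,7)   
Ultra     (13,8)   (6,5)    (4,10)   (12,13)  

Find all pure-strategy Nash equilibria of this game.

A profile is a Nash equilibrium when each player is best-responding to the other.
Firm A's best responses — vs Low: Premium (payoff 14); vs Mid: Premium (payoff 13); vs High: Mid (payoff 11); vs Premium: Premium (payoff 14).
Firm B's best responses — vs Low: Low (payoff 15); vs Mid: Low (payoff 14); vs High: Low (payoff 10); vs Premium: High (payoff 9); vs Ultra: Premium (payoff 13).
No cell has both players best-responding. For instance, Firm A's best reply to Premium is Premium, but against Premium Firm B prefers High over Premium.

None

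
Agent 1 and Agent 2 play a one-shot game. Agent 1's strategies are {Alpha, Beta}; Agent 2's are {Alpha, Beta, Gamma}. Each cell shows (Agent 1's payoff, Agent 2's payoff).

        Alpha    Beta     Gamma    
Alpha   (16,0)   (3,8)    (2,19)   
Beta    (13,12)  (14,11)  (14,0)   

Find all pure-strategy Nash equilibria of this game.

Check mutual best responses: a cell is a NE iff neither player can gain by unilaterally deviating.
Agent 1's best responses — vs Alpha: Alpha (payoff 16); vs Beta: Beta (payoff 14); vs Gamma: Beta (payoff 14).
Agent 2's best responses — vs Alpha: Gamma (payoff 19); vs Beta: Alpha (payoff 12).
No cell has both players best-responding. For instance, Agent 1's best reply to Alpha is Alpha, but against Alpha Agent 2 prefers Gamma over Alpha.

No pure-strategy Nash equilibrium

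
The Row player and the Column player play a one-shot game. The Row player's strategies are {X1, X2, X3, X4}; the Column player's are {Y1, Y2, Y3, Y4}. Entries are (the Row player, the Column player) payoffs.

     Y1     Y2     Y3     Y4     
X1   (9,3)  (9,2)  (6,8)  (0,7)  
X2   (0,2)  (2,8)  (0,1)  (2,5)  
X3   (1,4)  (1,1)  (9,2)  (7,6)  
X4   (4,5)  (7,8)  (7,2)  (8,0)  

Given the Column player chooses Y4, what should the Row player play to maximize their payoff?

X4

With the Column player fixed at Y4, the Row player's payoffs are: X1 → 0, X2 → 2, X3 → 7, X4 → 8.
The maximum is 8, achieved by X4.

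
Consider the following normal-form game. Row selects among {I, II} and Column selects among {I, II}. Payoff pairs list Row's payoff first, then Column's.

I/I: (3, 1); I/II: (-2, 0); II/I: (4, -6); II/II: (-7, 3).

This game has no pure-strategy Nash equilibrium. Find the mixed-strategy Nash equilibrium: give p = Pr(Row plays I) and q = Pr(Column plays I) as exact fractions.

p = 9/10, q = 5/6

Each player's mixing probability is pinned down by making the *other* player indifferent.
Column indifferent between I and II: p·1 + (1−p)·(-6) = p·0 + (1−p)·3 ⟹ (-6) + 7p = 3 + (-3)p ⟹ p = 9/10.
Row indifferent between I and II: q·3 + (1−q)·(-2) = q·4 + (1−q)·(-7) ⟹ (-2) + 5q = (-7) + 11q ⟹ q = 5/6.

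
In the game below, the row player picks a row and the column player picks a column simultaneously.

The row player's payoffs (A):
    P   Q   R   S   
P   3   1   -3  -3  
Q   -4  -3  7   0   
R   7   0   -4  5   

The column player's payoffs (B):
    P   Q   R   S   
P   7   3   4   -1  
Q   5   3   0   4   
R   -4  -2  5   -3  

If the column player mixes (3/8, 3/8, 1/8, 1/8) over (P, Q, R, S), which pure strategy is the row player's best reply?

R

Compute the row player's expected payoff from each pure strategy against the given mix.
P: (3/8)·3 + (3/8)·1 + (1/8)·(-3) + (1/8)·(-3) = 3/4
Q: (3/8)·(-4) + (3/8)·(-3) + (1/8)·7 + (1/8)·0 = -7/4
R: (3/8)·7 + (3/8)·0 + (1/8)·(-4) + (1/8)·5 = 11/4
Highest expected payoff is 11/4, from R.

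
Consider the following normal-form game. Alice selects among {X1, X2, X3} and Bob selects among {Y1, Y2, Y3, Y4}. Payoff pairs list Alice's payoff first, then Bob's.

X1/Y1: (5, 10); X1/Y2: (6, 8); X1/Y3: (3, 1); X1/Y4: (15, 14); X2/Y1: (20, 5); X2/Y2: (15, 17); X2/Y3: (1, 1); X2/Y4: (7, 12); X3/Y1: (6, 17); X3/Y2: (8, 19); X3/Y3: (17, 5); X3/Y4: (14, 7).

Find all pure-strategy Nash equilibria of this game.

Check mutual best responses: a cell is a NE iff neither player can gain by unilaterally deviating.
Alice's best responses — vs Y1: X2 (payoff 20); vs Y2: X2 (payoff 15); vs Y3: X3 (payoff 17); vs Y4: X1 (payoff 15).
Bob's best responses — vs X1: Y4 (payoff 14); vs X2: Y2 (payoff 17); vs X3: Y2 (payoff 19).
Mutual best responses occur at (X1, Y4) and (X2, Y2); at each, neither player gains by switching.

(X1, Y4) and (X2, Y2)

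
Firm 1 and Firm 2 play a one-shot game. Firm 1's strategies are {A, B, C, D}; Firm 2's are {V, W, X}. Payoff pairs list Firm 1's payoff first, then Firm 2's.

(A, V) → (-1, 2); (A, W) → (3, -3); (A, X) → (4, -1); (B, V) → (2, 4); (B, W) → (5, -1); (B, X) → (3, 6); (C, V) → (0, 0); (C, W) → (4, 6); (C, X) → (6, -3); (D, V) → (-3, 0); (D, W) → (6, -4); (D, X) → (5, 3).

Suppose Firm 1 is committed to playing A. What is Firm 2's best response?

V

With Firm 1 fixed at A, Firm 2's payoffs are: V → 2, W → -3, X → -1.
The maximum is 2, achieved by V.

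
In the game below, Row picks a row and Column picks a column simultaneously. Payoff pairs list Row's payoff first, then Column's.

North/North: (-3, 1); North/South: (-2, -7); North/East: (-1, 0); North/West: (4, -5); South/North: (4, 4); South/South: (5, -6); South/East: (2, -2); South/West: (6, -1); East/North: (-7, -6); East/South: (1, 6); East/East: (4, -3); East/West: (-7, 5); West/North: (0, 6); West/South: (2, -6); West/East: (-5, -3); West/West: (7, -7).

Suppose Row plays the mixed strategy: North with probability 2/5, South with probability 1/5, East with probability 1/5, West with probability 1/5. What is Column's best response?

Compute Column's expected payoff from each pure strategy against the given mix.
North: (2/5)·1 + (1/5)·4 + (1/5)·(-6) + (1/5)·6 = 6/5
South: (2/5)·(-7) + (1/5)·(-6) + (1/5)·6 + (1/5)·(-6) = -4
East: (2/5)·0 + (1/5)·(-2) + (1/5)·(-3) + (1/5)·(-3) = -8/5
West: (2/5)·(-5) + (1/5)·(-1) + (1/5)·5 + (1/5)·(-7) = -13/5
Highest expected payoff is 6/5, from North.

North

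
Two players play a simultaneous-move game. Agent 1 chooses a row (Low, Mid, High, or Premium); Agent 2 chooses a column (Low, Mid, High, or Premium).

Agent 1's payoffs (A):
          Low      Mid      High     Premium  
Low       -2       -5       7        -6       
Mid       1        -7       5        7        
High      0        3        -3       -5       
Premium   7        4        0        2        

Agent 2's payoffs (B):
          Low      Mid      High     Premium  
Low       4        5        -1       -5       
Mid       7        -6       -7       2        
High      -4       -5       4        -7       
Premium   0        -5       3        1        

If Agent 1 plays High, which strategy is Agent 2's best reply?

High

With Agent 1 fixed at High, Agent 2's payoffs are: Low → -4, Mid → -5, High → 4, Premium → -7.
The maximum is 4, achieved by High.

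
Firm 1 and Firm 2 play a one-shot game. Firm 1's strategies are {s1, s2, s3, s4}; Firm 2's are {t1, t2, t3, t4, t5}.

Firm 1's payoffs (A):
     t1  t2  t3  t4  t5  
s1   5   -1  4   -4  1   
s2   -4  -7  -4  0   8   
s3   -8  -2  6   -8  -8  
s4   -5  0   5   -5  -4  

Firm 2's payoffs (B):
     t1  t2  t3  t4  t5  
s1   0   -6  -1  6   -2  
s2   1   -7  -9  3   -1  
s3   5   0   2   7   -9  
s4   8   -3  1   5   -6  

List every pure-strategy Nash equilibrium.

(s2, t4)

A profile is a Nash equilibrium when each player is best-responding to the other.
Firm 1's best responses — vs t1: s1 (payoff 5); vs t2: s4 (payoff 0); vs t3: s3 (payoff 6); vs t4: s2 (payoff 0); vs t5: s2 (payoff 8).
Firm 2's best responses — vs s1: t4 (payoff 6); vs s2: t4 (payoff 3); vs s3: t4 (payoff 7); vs s4: t1 (payoff 8).
The only mutual best response is (s2, t4); neither player gains by switching there.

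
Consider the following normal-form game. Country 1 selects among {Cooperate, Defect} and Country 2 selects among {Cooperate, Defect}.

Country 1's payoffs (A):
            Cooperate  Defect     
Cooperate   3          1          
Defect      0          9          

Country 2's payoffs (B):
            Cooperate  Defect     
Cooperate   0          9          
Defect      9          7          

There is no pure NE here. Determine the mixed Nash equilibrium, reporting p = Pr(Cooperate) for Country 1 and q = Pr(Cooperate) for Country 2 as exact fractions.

In a mixed NE each player is indifferent between their pure strategies, so the opponent's mix sets the indifference.
Country 2 indifferent between Cooperate and Defect: p·0 + (1−p)·9 = p·9 + (1−p)·7 ⟹ 9 + (-9)p = 7 + 2p ⟹ p = 2/11.
Country 1 indifferent between Cooperate and Defect: q·3 + (1−q)·1 = q·0 + (1−q)·9 ⟹ 1 + 2q = 9 + (-9)q ⟹ q = 8/11.

p = 2/11, q = 8/11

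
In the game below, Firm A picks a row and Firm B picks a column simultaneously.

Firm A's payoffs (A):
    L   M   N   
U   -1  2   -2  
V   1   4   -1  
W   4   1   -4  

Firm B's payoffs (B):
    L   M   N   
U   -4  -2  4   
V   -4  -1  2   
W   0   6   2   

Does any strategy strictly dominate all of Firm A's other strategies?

Check whether one of Firm A's strategies beats all alternatives regardless of what the opponent does.
U is not dominant: against L, V gives 1 > -1.
V is not dominant: against L, W gives 4 > 1.
W is not dominant: against M, U gives 2 > 1.
No single strategy is best against every opponent action.

No strictly dominant strategy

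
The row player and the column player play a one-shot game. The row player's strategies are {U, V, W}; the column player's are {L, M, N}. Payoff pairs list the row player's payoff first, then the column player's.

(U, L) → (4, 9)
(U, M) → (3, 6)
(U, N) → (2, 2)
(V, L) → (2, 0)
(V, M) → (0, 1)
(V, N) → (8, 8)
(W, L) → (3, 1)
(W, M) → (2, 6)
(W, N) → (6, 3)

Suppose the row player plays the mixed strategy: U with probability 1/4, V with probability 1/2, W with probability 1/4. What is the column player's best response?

N

The column player's best reply maximizes expected payoff against the mix.
L: (1/4)·9 + (1/2)·0 + (1/4)·1 = 5/2
M: (1/4)·6 + (1/2)·1 + (1/4)·6 = 7/2
N: (1/4)·2 + (1/2)·8 + (1/4)·3 = 21/4
Highest expected payoff is 21/4, from N.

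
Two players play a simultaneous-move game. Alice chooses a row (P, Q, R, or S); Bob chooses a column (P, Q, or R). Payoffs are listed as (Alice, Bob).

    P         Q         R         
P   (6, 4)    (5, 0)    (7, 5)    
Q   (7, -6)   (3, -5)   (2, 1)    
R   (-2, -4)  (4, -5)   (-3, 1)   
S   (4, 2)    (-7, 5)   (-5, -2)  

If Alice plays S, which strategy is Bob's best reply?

With Alice fixed at S, Bob's payoffs are: P → 2, Q → 5, R → -2.
The maximum is 5, achieved by Q.

Q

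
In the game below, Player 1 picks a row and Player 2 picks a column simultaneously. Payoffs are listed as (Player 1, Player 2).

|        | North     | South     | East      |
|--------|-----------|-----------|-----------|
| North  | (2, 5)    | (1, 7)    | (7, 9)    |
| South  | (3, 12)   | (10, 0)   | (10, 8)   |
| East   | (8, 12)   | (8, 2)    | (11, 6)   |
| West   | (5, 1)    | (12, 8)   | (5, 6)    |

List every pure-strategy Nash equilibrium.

Check mutual best responses: a cell is a NE iff neither player can gain by unilaterally deviating.
Player 1's best responses — vs North: East (payoff 8); vs South: West (payoff 12); vs East: East (payoff 11).
Player 2's best responses — vs North: East (payoff 9); vs South: North (payoff 12); vs East: North (payoff 12); vs West: South (payoff 8).
Mutual best responses occur at (East, North) and (West, South); at each, neither player gains by switching.

(East, North) and (West, South)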